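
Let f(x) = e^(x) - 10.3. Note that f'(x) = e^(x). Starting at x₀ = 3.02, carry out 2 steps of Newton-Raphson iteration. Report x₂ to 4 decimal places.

Newton update: x ← x − f(x)/f'(x).
x_0 = 3.020000: f = 10.191292, f' = 20.491292 → x_1 = 3.020000 - (10.191292)/(20.491292) = 2.522653
x_1 = 2.522653: f = 2.161608, f' = 12.461608 → x_2 = 2.522653 - (2.161608)/(12.461608) = 2.349191

2.3492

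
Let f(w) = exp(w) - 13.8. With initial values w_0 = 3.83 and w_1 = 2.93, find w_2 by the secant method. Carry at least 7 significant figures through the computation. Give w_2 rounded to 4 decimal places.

Secant update: w_(k+1) = w_k − f(w_k)·(w_k − w_(k-1))/(f(w_k) − f(w_(k-1))).
f(w_0) = 32.262538, f(w_1) = 4.927630
w_2 = 2.930000 - (4.927630)·(2.930000 - 3.830000)/(4.927630 - (32.262538)) = 2.767758; f(w_2) = 2.122896

2.7678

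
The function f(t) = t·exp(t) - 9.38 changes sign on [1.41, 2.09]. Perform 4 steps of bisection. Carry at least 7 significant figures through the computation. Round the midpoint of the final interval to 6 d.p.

1.686250

f(1.410000) = -3.604703, f(2.090000) = 7.517473 (opposite signs)
step 1: m = 1.750000, f(m) = 0.690555 > 0 → root in [1.410000, 1.750000]
step 2: m = 1.580000, f(m) = -1.709170 < 0 → root in [1.580000, 1.750000]
step 3: m = 1.665000, f(m) = -0.579354 < 0 → root in [1.665000, 1.750000]
step 4: m = 1.707500, f(m) = 0.037129 > 0 → root in [1.665000, 1.707500]
Midpoint of [1.665000, 1.707500] = 1.686250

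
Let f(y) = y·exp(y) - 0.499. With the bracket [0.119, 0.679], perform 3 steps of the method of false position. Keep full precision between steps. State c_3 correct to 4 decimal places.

f(0.119000) = -0.364962, f(0.679000) = 0.839923
step 1: c = 0.288625, f(c) = -0.113804 < 0 → new bracket [0.288625, 0.679000]
step 2: c = 0.335207, f(c) = -0.030304 < 0 → new bracket [0.335207, 0.679000]
step 3: c = 0.347179, f(c) = -0.007718 < 0 → new bracket [0.347179, 0.679000]

0.3472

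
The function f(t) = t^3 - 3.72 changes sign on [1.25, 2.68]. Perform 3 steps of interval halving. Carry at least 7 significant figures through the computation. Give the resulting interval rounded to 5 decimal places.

f(1.250000) = -1.766875, f(2.680000) = 15.528832 (opposite signs)
step 1: m = 1.965000, f(m) = 3.867307 > 0 → root in [1.250000, 1.965000]
step 2: m = 1.607500, f(m) = 0.433870 > 0 → root in [1.250000, 1.607500]
step 3: m = 1.428750, f(m) = -0.803455 < 0 → root in [1.428750, 1.607500]

[1.42875, 1.60750]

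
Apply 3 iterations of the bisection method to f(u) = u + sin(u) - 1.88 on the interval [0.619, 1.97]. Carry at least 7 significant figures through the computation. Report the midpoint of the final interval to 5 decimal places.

f(0.619000) = -0.680779, f(1.970000) = 1.011371 (opposite signs)
step 1: m = 1.294500, f(m) = 0.376572 > 0 → root in [0.619000, 1.294500]
step 2: m = 0.956750, f(m) = -0.105927 < 0 → root in [0.956750, 1.294500]
step 3: m = 1.125625, f(m) = 0.148162 > 0 → root in [0.956750, 1.125625]
Midpoint of [0.956750, 1.125625] = 1.041187

1.04119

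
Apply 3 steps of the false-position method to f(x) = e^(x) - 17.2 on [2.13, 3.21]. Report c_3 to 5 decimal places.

2.84084

f(2.130000) = -8.785133, f(3.210000) = 7.579086
step 1: c = 2.709798, f(c) = -2.173758 < 0 → new bracket [2.709798, 3.210000]
step 2: c = 2.821285, f(c) = -0.401571 < 0 → new bracket [2.821285, 3.210000]
step 3: c = 2.840845, f(c) = -0.069770 < 0 → new bracket [2.840845, 3.210000]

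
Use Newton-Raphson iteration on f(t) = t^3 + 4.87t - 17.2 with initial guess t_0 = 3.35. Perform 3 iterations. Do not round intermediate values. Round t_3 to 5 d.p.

f'(t) = 3t^2 + 4.87
t_0 = 3.350000: f = 36.709875, f' = 38.537500 → t_1 = 3.350000 - (36.709875)/(38.537500) = 2.397425
t_1 = 2.397425: f = 8.255002, f' = 22.112934 → t_2 = 2.397425 - (8.255002)/(22.112934) = 2.024114
t_2 = 2.024114: f = 0.950298, f' = 17.161107 → t_3 = 2.024114 - (0.950298)/(17.161107) = 1.968738

1.96874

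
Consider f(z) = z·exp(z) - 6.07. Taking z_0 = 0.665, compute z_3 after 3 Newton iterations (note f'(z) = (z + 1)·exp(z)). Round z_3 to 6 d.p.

1.477015

z_0 = 0.665000: f = -4.776914, f' = 3.237577 → z_1 = 0.665000 - (-4.776914)/(3.237577) = 2.140460
z_1 = 2.140460: f = 12.131067, f' = 26.704413 → z_2 = 2.140460 - (12.131067)/(26.704413) = 1.686188
z_2 = 1.686188: f = 3.033489, f' = 14.502348 → z_3 = 1.686188 - (3.033489)/(14.502348) = 1.477015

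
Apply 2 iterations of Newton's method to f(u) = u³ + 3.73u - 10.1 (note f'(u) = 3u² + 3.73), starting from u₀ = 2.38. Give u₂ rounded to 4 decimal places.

1.6165

u_0 = 2.380000: f = 12.258672, f' = 20.723200 → u_1 = 2.380000 - (12.258672)/(20.723200) = 1.788457
u_1 = 1.788457: f = 2.291459, f' = 13.325731 → u_2 = 1.788457 - (2.291459)/(13.325731) = 1.616499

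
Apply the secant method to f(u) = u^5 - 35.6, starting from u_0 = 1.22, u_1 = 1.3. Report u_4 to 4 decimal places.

f(u_0) = -32.897292, f(u_1) = -31.887070
u_2 = 1.300000 - (-31.887070)·(1.300000 - 1.220000)/(-31.887070 - (-32.897292)) = 3.825154; f(u_2) = 783.325811
u_3 = 3.825154 - (783.325811)·(3.825154 - 1.300000)/(783.325811 - (-31.887070)) = 1.398771; f(u_3) = -30.245317
u_4 = 1.398771 - (-30.245317)·(1.398771 - 3.825154)/(-30.245317 - (783.325811)) = 1.488975; f(u_4) = -28.281257

1.4890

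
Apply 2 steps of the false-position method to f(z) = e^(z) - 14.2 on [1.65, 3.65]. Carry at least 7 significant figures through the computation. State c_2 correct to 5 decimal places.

2.45051

f(1.650000) = -8.993020, f(3.650000) = 24.274666
step 1: c = 2.190646, f(c) = -5.259013 < 0 → new bracket [2.190646, 3.650000]
step 2: c = 2.450511, f(c) = -2.605733 < 0 → new bracket [2.450511, 3.650000]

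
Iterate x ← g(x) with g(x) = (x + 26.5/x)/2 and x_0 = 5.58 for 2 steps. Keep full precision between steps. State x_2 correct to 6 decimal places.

5.147842

x_1 = g(5.580000) = 5.164552
x_2 = g(5.164552) = 5.147842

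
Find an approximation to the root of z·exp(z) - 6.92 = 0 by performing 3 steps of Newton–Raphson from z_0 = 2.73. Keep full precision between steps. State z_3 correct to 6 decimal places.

f'(z) = (z + 1)·exp(z)
z_0 = 2.730000: f = 34.938782, f' = 57.191669 → z_1 = 2.730000 - (34.938782)/(57.191669) = 2.119093
z_1 = 2.119093: f = 10.718454, f' = 25.962040 → z_2 = 2.119093 - (10.718454)/(25.962040) = 1.706242
z_2 = 1.706242: f = 2.478363, f' = 14.906587 → z_3 = 1.706242 - (2.478363)/(14.906587) = 1.539983

1.539983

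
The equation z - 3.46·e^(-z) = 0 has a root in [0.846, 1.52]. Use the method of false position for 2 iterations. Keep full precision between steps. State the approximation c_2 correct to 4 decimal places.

False-position update: c = (a·f(b) − b·f(a))/(f(b) − f(a)); replace the endpoint whose sign matches f(c).
f(0.846000) = -0.638783, f(1.520000) = 0.763257
step 1: c = 1.153081, f(c) = 0.060888 > 0 → new bracket [0.846000, 1.153081]
step 2: c = 1.126358, f(c) = 0.004584 > 0 → new bracket [0.846000, 1.126358]

1.1264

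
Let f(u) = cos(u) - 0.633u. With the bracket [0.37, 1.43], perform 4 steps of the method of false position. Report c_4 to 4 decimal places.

f(0.370000) = 0.698117, f(1.430000) = -0.764858
step 1: c = 0.875821, f(c) = 0.085971 > 0 → new bracket [0.875821, 1.430000]
step 2: c = 0.931818, f(c) = 0.006535 > 0 → new bracket [0.931818, 1.430000]
step 3: c = 0.936038, f(c) = 0.000470 > 0 → new bracket [0.936038, 1.430000]
step 4: c = 0.936342, f(c) = 0.000034 > 0 → new bracket [0.936342, 1.430000]

0.9363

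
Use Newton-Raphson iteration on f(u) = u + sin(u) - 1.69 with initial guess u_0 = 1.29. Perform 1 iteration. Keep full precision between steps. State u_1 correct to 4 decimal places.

0.8509

f'(u) = 1 + cos(u)
u_0 = 1.290000: f = 0.560835, f' = 1.277121 → u_1 = 1.290000 - (0.560835)/(1.277121) = 0.850860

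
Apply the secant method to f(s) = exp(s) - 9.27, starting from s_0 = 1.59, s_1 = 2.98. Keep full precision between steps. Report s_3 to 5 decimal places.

2.15006

f(s_0) = -4.366251, f(s_1) = 10.417817
s_2 = 2.980000 - (10.417817)·(2.980000 - 1.590000)/(10.417817 - (-4.366251)) = 2.000516; f(s_2) = -1.877134
s_3 = 2.000516 - (-1.877134)·(2.000516 - 2.980000)/(-1.877134 - (10.417817)) = 2.150058; f(s_3) = -0.684640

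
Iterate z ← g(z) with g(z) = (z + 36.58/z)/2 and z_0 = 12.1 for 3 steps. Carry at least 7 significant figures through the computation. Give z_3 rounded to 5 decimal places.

z_1 = g(12.100000) = 7.561570
z_2 = g(7.561570) = 6.199595
z_3 = g(6.199595) = 6.049990

6.04999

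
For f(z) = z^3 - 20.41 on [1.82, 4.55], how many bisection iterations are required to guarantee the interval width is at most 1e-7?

25

Initial width b − a = 4.55 − 1.82 = 2.730000.
After n steps the width is (b−a)/2^n; need (b−a)/2^n ≤ 1e-7.
So n ≥ log₂(2.730000/1e-7) = log₂(27300000.0000) ≈ 24.7024.
Hence n = 25.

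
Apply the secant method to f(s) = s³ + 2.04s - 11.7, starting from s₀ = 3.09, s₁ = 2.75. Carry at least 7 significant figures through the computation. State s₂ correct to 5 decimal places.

2.21807

f(s_0) = 24.107229, f(s_1) = 14.706875
s_2 = 2.750000 - (14.706875)·(2.750000 - 3.090000)/(14.706875 - (24.107229)) = 2.218069; f(s_2) = 3.737387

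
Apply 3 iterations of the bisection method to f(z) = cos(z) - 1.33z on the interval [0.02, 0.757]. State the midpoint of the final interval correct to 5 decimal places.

0.61881

f(0.020000) = 0.973200, f(0.757000) = -0.279910 (opposite signs)
step 1: m = 0.388500, f(m) = 0.408773 > 0 → root in [0.388500, 0.757000]
step 2: m = 0.572750, f(m) = 0.078656 > 0 → root in [0.572750, 0.757000]
step 3: m = 0.664875, f(m) = -0.097290 < 0 → root in [0.572750, 0.664875]
Midpoint of [0.572750, 0.664875] = 0.618812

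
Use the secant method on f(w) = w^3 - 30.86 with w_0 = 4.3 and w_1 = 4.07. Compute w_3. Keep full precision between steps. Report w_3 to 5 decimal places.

3.19297

f(w_0) = 48.647000, f(w_1) = 36.559143
w_2 = 4.070000 - (36.559143)·(4.070000 - 4.300000)/(36.559143 - (48.647000)) = 3.374376; f(w_2) = 7.562042
w_3 = 3.374376 - (7.562042)·(3.374376 - 4.070000)/(7.562042 - (36.559143)) = 3.192967; f(w_3) = 1.692420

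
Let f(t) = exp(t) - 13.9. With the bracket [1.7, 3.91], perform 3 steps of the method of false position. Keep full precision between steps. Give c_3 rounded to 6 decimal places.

f(1.700000) = -8.426053, f(3.910000) = 35.998952
step 1: c = 2.119169, f(c) = -5.575784 < 0 → new bracket [2.119169, 3.910000]
step 2: c = 2.359346, f(c) = -3.315977 < 0 → new bracket [2.359346, 3.910000]
step 3: c = 2.490134, f(c) = -1.837108 < 0 → new bracket [2.490134, 3.910000]

2.490134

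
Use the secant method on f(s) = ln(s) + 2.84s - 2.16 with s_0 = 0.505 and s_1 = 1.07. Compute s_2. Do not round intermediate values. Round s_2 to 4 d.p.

f(s_0) = -1.408997, f(s_1) = 0.946459
s_2 = 1.070000 - (0.946459)·(1.070000 - 0.505000)/(0.946459 - (-1.408997)) = 0.842974; f(s_2) = 0.063228

0.8430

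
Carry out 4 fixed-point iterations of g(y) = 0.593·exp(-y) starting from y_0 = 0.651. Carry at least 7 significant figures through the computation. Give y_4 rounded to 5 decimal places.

y_1 = g(0.651000) = 0.309264
y_2 = g(0.309264) = 0.435254
y_3 = g(0.435254) = 0.383730
y_4 = g(0.383730) = 0.404020

0.40402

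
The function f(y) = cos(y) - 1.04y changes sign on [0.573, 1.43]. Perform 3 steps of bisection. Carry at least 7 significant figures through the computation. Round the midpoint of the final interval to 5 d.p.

f(0.573000) = 0.244358, f(1.430000) = -1.346868 (opposite signs)
step 1: m = 1.001500, f(m) = -0.502521 < 0 → root in [0.573000, 1.001500]
step 2: m = 0.787250, f(m) = -0.112944 < 0 → root in [0.573000, 0.787250]
step 3: m = 0.680125, f(m) = 0.070164 > 0 → root in [0.680125, 0.787250]
Midpoint of [0.680125, 0.787250] = 0.733688

0.73369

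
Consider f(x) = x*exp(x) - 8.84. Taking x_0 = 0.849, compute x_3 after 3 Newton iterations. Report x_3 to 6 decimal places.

1.715878

f'(x) = (x+1)*exp(x)
x_0 = 0.849000: f = -6.855625, f' = 4.321683 → x_1 = 0.849000 - (-6.855625)/(4.321683) = 2.435332
x_1 = 2.435332: f = 18.970548, f' = 39.230160 → x_2 = 2.435332 - (18.970548)/(39.230160) = 1.951762
x_2 = 1.951762: f = 4.902512, f' = 20.783593 → x_3 = 1.951762 - (4.902512)/(20.783593) = 1.715878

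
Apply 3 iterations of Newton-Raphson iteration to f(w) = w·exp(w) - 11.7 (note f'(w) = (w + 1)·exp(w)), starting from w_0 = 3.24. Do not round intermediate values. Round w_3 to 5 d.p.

1.88746

w_0 = 3.240000: f = 71.029258, f' = 108.262980 → w_1 = 3.240000 - (71.029258)/(108.262980) = 2.583919
w_1 = 2.583919: f = 22.534249, f' = 47.483211 → w_2 = 2.583919 - (22.534249)/(47.483211) = 2.109346
w_2 = 2.109346: f = 5.687027, f' = 25.629878 → w_3 = 2.109346 - (5.687027)/(25.629878) = 1.887456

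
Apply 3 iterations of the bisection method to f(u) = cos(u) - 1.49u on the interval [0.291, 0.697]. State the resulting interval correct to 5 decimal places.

[0.54475, 0.59550]

f(0.291000) = 0.524367, f(0.697000) = -0.271759 (opposite signs)
step 1: m = 0.494000, f(m) = 0.144383 > 0 → root in [0.494000, 0.697000]
step 2: m = 0.595500, f(m) = -0.059427 < 0 → root in [0.494000, 0.595500]
step 3: m = 0.544750, f(m) = 0.043579 > 0 → root in [0.544750, 0.595500]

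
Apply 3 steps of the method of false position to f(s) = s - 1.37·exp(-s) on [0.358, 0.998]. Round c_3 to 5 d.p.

0.68842

False-position update: c = (a·f(b) − b·f(a))/(f(b) − f(a)); replace the endpoint whose sign matches f(c).
f(0.358000) = -0.599730, f(0.998000) = 0.492996
step 1: c = 0.709257, f(c) = 0.035203 > 0 → new bracket [0.358000, 0.709257]
step 2: c = 0.689782, f(c) = 0.002472 > 0 → new bracket [0.358000, 0.689782]
step 3: c = 0.688419, f(c) = 0.000173 > 0 → new bracket [0.358000, 0.688419]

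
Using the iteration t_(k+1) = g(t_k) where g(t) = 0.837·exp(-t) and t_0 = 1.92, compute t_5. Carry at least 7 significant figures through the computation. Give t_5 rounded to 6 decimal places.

0.477384

t_1 = g(1.920000) = 0.122710
t_2 = g(0.122710) = 0.740343
t_3 = g(0.740343) = 0.399207
t_4 = g(0.399207) = 0.561503
t_5 = g(0.561503) = 0.477384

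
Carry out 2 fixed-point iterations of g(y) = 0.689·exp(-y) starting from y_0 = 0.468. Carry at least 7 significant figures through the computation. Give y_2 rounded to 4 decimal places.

y_1 = g(0.468000) = 0.431489
y_2 = g(0.431489) = 0.447534

0.4475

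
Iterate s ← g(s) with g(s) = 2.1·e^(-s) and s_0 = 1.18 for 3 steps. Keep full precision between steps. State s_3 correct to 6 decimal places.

s_1 = g(1.180000) = 0.645285
s_2 = g(0.645285) = 1.101477
s_3 = g(1.101477) = 0.697998

0.697998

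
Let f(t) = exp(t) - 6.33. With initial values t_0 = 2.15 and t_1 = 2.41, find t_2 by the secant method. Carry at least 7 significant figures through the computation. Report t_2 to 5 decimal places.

1.92001

Secant update: t_(k+1) = t_k − f(t_k)·(t_k − t_(k-1))/(f(t_k) − f(t_(k-1))).
f(t_0) = 2.254858, f(t_1) = 4.803961
t_2 = 2.410000 - (4.803961)·(2.410000 - 2.150000)/(4.803961 - (2.254858)) = 1.920012; f(t_2) = 0.491040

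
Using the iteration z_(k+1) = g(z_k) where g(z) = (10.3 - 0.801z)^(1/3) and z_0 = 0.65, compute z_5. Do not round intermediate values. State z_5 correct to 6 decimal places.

2.053191

z_1 = g(0.650000) = 2.138471
z_2 = g(2.138471) = 2.047773
z_3 = g(2.047773) = 2.053532
z_4 = g(2.053532) = 2.053167
z_5 = g(2.053167) = 2.053191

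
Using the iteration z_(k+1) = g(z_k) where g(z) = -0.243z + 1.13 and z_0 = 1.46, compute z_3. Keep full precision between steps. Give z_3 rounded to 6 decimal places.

z_1 = g(1.460000) = 0.775220
z_2 = g(0.775220) = 0.941622
z_3 = g(0.941622) = 0.901186

0.901186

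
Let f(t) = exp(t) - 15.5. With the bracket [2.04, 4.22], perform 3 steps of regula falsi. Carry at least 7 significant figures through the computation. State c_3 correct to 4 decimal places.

f(2.040000) = -7.809391, f(4.220000) = 52.533484
step 1: c = 2.322129, f(c) = -5.302639 < 0 → new bracket [2.322129, 4.220000]
step 2: c = 2.496133, f(c) = -3.364524 < 0 → new bracket [2.496133, 4.220000]
step 3: c = 2.599893, f(c) = -2.037698 < 0 → new bracket [2.599893, 4.220000]

2.5999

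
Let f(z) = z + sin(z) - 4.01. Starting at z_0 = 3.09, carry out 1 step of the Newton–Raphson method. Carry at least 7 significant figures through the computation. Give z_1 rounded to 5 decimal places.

655.74780

f'(z) = 1 + cos(z)
z_0 = 3.090000: f = -0.868430, f' = 0.001331 → z_1 = 3.090000 - (-0.868430)/(0.001331) = 655.747802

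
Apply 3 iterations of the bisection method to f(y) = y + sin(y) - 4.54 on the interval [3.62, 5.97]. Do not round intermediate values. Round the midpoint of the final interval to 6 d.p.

5.235625

f(3.620000) = -1.380366, f(5.970000) = 1.121909 (opposite signs)
step 1: m = 4.795000, f(m) = -0.741590 < 0 → root in [4.795000, 5.970000]
step 2: m = 5.382500, f(m) = 0.058747 > 0 → root in [4.795000, 5.382500]
step 3: m = 5.088750, f(m) = -0.381258 < 0 → root in [5.088750, 5.382500]
Midpoint of [5.088750, 5.382500] = 5.235625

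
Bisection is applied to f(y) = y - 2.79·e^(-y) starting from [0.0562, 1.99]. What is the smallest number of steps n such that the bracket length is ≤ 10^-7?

Initial width b − a = 1.99 − 0.0562 = 1.933800.
After n steps the width is (b−a)/2^n; need (b−a)/2^n ≤ 10^-7.
So n ≥ log₂(1.933800/10^-7) = log₂(19338000.0000) ≈ 24.2049.
Hence n = 25.

25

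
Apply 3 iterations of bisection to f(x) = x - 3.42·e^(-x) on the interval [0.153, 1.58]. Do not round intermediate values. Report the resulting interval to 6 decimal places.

f(0.153000) = -2.781804, f(1.580000) = 0.875565 (opposite signs)
step 1: m = 0.866500, f(m) = -0.571338 < 0 → root in [0.866500, 1.580000]
step 2: m = 1.223250, f(m) = 0.216839 > 0 → root in [0.866500, 1.223250]
step 3: m = 1.044875, f(m) = -0.158061 < 0 → root in [1.044875, 1.223250]

[1.044875, 1.223250]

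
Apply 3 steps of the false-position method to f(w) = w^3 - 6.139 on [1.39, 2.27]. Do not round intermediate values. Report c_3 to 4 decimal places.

1.8265

False-position update: c = (a·f(b) − b·f(a))/(f(b) − f(a)); replace the endpoint whose sign matches f(c).
f(1.390000) = -3.453381, f(2.270000) = 5.558083
step 1: c = 1.727234, f(c) = -0.986075 < 0 → new bracket [1.727234, 2.270000]
step 2: c = 1.809018, f(c) = -0.218901 < 0 → new bracket [1.809018, 2.270000]
step 3: c = 1.826486, f(c) = -0.045750 < 0 → new bracket [1.826486, 2.270000]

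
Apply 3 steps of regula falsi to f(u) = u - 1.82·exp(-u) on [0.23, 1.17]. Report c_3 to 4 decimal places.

0.8107

f(0.230000) = -1.216051, f(1.170000) = 0.605132
step 1: c = 0.857662, f(c) = 0.085705 > 0 → new bracket [0.230000, 0.857662]
step 2: c = 0.816338, f(c) = 0.011812 > 0 → new bracket [0.230000, 0.816338]
step 3: c = 0.810698, f(c) = 0.001621 > 0 → new bracket [0.230000, 0.810698]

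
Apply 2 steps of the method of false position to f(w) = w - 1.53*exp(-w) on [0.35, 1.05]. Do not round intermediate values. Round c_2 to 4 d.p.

False-position update: c = (a·f(b) − b·f(a))/(f(b) − f(a)); replace the endpoint whose sign matches f(c).
f(0.350000) = -0.728173, f(1.050000) = 0.514595
step 1: c = 0.760150, f(c) = 0.044727 > 0 → new bracket [0.350000, 0.760150]
step 2: c = 0.736415, f(c) = 0.003808 > 0 → new bracket [0.350000, 0.736415]

0.7364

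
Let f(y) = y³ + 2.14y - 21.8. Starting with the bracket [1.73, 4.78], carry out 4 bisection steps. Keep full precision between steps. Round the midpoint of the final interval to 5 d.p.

2.58781

f(1.730000) = -12.920083, f(4.780000) = 97.644552 (opposite signs)
step 1: m = 3.255000, f(m) = 19.652506 > 0 → root in [1.730000, 3.255000]
step 2: m = 2.492500, f(m) = -0.981254 < 0 → root in [2.492500, 3.255000]
step 3: m = 2.873750, f(m) = 8.082514 > 0 → root in [2.492500, 2.873750]
step 4: m = 2.683125, f(m) = 3.258133 > 0 → root in [2.492500, 2.683125]
Midpoint of [2.492500, 2.683125] = 2.587812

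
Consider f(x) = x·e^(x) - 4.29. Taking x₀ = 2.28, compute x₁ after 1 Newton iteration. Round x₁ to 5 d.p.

1.71866

f'(x) = (x + 1)·e^(x)
x_0 = 2.280000: f = 18.000831, f' = 32.067512 → x_1 = 2.280000 - (18.000831)/(32.067512) = 1.718658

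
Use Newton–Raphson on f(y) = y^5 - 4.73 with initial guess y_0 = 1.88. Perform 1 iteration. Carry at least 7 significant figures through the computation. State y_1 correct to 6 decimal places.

1.579729

Newton update: y ← y − f(y)/f'(y).
f'(y) = 5y^4
y_0 = 1.880000: f = 18.754929, f' = 62.459917 → y_1 = 1.880000 - (18.754929)/(62.459917) = 1.579729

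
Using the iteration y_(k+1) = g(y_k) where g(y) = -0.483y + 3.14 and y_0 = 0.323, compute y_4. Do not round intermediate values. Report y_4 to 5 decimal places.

2.01968

y_1 = g(0.323000) = 2.983991
y_2 = g(2.983991) = 1.698732
y_3 = g(1.698732) = 2.319512
y_4 = g(2.319512) = 2.019676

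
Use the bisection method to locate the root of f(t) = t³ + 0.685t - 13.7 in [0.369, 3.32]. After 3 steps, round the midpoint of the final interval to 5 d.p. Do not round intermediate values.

f(0.369000) = -13.396992, f(3.320000) = 25.168568 (opposite signs)
step 1: m = 1.844500, f(m) = -6.161196 < 0 → root in [1.844500, 3.320000]
step 2: m = 2.582250, f(m) = 5.287323 > 0 → root in [1.844500, 2.582250]
step 3: m = 2.213375, f(m) = -1.340450 < 0 → root in [2.213375, 2.582250]
Midpoint of [2.213375, 2.582250] = 2.397813

2.39781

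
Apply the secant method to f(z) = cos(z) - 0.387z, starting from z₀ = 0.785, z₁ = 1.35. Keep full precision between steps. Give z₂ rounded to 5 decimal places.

1.10752

f(z_0) = 0.403593, f(z_1) = -0.303443
z_2 = 1.350000 - (-0.303443)·(1.350000 - 0.785000)/(-0.303443 - (0.403593)) = 1.107515; f(z_2) = 0.018277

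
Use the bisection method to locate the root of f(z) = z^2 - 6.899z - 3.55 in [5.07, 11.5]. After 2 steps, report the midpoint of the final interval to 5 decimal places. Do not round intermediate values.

f(5.070000) = -12.823030, f(11.500000) = 49.361500 (opposite signs)
step 1: m = 8.285000, f(m) = 7.933010 > 0 → root in [5.070000, 8.285000]
step 2: m = 6.677500, f(m) = -5.029066 < 0 → root in [6.677500, 8.285000]
Midpoint of [6.677500, 8.285000] = 7.481250

7.48125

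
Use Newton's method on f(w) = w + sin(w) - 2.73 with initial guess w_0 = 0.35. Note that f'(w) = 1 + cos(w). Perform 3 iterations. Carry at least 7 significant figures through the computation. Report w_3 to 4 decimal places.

Newton update: w ← w − f(w)/f'(w).
w_0 = 0.350000: f = -2.037102, f' = 1.939373 → w_1 = 0.350000 - (-2.037102)/(1.939373) = 1.400392
w_1 = 1.400392: f = -0.344091, f' = 1.169581 → w_2 = 1.400392 - (-0.344091)/(1.169581) = 1.694593
w_2 = 1.694593: f = -0.043060, f' = 0.876519 → w_3 = 1.694593 - (-0.043060)/(0.876519) = 1.743719

1.7437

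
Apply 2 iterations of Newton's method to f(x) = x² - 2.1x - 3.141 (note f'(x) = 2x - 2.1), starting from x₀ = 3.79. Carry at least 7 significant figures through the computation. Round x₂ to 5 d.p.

3.11164

Newton update: x ← x − f(x)/f'(x).
x_0 = 3.790000: f = 3.264100, f' = 5.480000 → x_1 = 3.790000 - (3.264100)/(5.480000) = 3.194361
x_1 = 3.194361: f = 0.354785, f' = 4.288723 → x_2 = 3.194361 - (0.354785)/(4.288723) = 3.111636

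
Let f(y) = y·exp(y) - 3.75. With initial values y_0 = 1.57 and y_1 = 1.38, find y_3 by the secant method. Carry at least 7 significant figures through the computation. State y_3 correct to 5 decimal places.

1.17479

f(y_0) = 3.796438, f(y_1) = 1.735364
y_2 = 1.380000 - (1.735364)·(1.380000 - 1.570000)/(1.735364 - (3.796438)) = 1.220025; f(y_2) = 0.382561
y_3 = 1.220025 - (0.382561)·(1.220025 - 1.380000)/(0.382561 - (1.735364)) = 1.174786; f(y_3) = 0.053312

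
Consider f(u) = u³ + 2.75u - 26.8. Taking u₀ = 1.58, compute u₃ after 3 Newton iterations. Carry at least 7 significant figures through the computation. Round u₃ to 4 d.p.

2.6923

f'(u) = 3u² + 2.75
u_0 = 1.580000: f = -18.510688, f' = 10.239200 → u_1 = 1.580000 - (-18.510688)/(10.239200) = 3.387826
u_1 = 3.387826: f = 21.399823, f' = 37.182087 → u_2 = 3.387826 - (21.399823)/(37.182087) = 2.812284
u_2 = 2.812284: f = 3.175981, f' = 26.476831 → u_3 = 2.812284 - (3.175981)/(26.476831) = 2.692331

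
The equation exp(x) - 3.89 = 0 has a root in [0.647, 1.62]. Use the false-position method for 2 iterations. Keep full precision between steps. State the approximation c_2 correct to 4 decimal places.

1.3459

False-position update: c = (a·f(b) − b·f(a))/(f(b) − f(a)); replace the endpoint whose sign matches f(c).
f(0.647000) = -1.980197, f(1.620000) = 1.163090
step 1: c = 1.259967, f(c) = -0.364694 < 0 → new bracket [1.259967, 1.620000]
step 2: c = 1.345910, f(c) = -0.048320 < 0 → new bracket [1.345910, 1.620000]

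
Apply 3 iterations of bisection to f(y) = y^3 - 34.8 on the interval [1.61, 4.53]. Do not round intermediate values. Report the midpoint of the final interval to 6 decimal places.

f(1.610000) = -30.626719, f(4.530000) = 58.159677 (opposite signs)
step 1: m = 3.070000, f(m) = -5.865557 < 0 → root in [3.070000, 4.530000]
step 2: m = 3.800000, f(m) = 20.072000 > 0 → root in [3.070000, 3.800000]
step 3: m = 3.435000, f(m) = 5.730338 > 0 → root in [3.070000, 3.435000]
Midpoint of [3.070000, 3.435000] = 3.252500

3.252500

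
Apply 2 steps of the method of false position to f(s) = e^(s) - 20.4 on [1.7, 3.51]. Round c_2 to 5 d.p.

f(1.700000) = -14.926053, f(3.510000) = 13.048268
step 1: c = 2.665748, f(c) = -6.021293 < 0 → new bracket [2.665748, 3.510000]
step 2: c = 2.932324, f(c) = -1.628789 < 0 → new bracket [2.932324, 3.510000]

2.93232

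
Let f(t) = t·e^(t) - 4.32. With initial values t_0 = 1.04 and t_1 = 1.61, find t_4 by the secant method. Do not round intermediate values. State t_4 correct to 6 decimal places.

1.244970

f(t_0) = -1.377614, f(t_1) = 3.734526
t_2 = 1.610000 - (3.734526)·(1.610000 - 1.040000)/(3.734526 - (-1.377614)) = 1.193603; f(t_2) = -0.382368
t_3 = 1.193603 - (-0.382368)·(1.193603 - 1.610000)/(-0.382368 - (3.734526)) = 1.232277; f(t_3) = -0.094487
t_4 = 1.232277 - (-0.094487)·(1.232277 - 1.193603)/(-0.094487 - (-0.382368)) = 1.244970; f(t_4) = 0.003573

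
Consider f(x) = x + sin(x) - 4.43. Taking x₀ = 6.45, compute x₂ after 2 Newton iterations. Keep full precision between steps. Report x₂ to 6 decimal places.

5.276960

Newton update: x ← x − f(x)/f'(x).
f'(x) = 1 + cos(x)
x_0 = 6.450000: f = 2.186042, f' = 1.986119 → x_1 = 6.450000 - (2.186042)/(1.986119) = 5.349340
x_1 = 5.349340: f = 0.115427, f' = 1.594747 → x_2 = 5.349340 - (0.115427)/(1.594747) = 5.276960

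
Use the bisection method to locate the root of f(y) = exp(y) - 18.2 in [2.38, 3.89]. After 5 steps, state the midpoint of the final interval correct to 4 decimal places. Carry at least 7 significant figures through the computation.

2.9227

f(2.380000) = -7.395097, f(3.890000) = 30.710887 (opposite signs)
step 1: m = 3.135000, f(m) = 4.788636 > 0 → root in [2.380000, 3.135000]
step 2: m = 2.757500, f(m) = -2.439607 < 0 → root in [2.757500, 3.135000]
step 3: m = 2.946250, f(m) = 0.834441 > 0 → root in [2.757500, 2.946250]
step 4: m = 2.851875, f(m) = -0.879773 < 0 → root in [2.851875, 2.946250]
step 5: m = 2.899062, f(m) = -0.042885 < 0 → root in [2.899062, 2.946250]
Midpoint of [2.899062, 2.946250] = 2.922656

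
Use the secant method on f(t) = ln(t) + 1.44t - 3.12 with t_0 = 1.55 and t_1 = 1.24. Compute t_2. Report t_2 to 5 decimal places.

1.75823

Secant update: t_(k+1) = t_k − f(t_k)·(t_k − t_(k-1))/(f(t_k) − f(t_(k-1))).
f(t_0) = -0.449745, f(t_1) = -1.119289
t_2 = 1.240000 - (-1.119289)·(1.240000 - 1.550000)/(-1.119289 - (-0.449745)) = 1.758233; f(t_2) = -0.023835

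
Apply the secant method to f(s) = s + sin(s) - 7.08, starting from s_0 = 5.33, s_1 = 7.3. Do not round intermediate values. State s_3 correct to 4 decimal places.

6.6837

f(s_0) = -2.565264, f(s_1) = 1.070437
s_2 = 7.300000 - (1.070437)·(7.300000 - 5.330000)/(1.070437 - (-2.565264)) = 6.719985; f(s_2) = 0.063027
s_3 = 6.719985 - (0.063027)·(6.719985 - 7.300000)/(0.063027 - (1.070437)) = 6.683697; f(s_3) = -0.006413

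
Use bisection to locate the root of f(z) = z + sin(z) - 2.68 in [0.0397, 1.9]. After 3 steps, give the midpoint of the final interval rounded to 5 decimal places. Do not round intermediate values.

f(0.039700) = -2.600610, f(1.900000) = 0.166300 (opposite signs)
step 1: m = 0.969850, f(m) = -0.885349 < 0 → root in [0.969850, 1.900000]
step 2: m = 1.434925, f(m) = -0.254291 < 0 → root in [1.434925, 1.900000]
step 3: m = 1.667463, f(m) = -0.017206 < 0 → root in [1.667463, 1.900000]
Midpoint of [1.667463, 1.900000] = 1.783731

1.78373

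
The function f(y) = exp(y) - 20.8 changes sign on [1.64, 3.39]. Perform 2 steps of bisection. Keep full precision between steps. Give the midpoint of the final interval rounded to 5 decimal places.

3.17125

f(1.640000) = -15.644830, f(3.390000) = 8.865952 (opposite signs)
step 1: m = 2.515000, f(m) = -8.433391 < 0 → root in [2.515000, 3.390000]
step 2: m = 2.952500, f(m) = -1.646222 < 0 → root in [2.952500, 3.390000]
Midpoint of [2.952500, 3.390000] = 3.171250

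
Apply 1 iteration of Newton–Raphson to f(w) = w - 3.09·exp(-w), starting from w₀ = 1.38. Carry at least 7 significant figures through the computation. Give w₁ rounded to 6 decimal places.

f'(w) = 1 + 3.09·exp(-w)
w_0 = 1.380000: f = 0.602622, f' = 1.777378 → w_1 = 1.380000 - (0.602622)/(1.777378) = 1.040949

1.040949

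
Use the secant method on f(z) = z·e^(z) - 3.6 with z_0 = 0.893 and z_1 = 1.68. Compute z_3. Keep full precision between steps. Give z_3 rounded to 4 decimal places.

1.1150

f(z_0) = -1.418896, f(z_1) = 5.414134
z_2 = 1.680000 - (5.414134)·(1.680000 - 0.893000)/(5.414134 - (-1.418896)) = 1.056423; f(z_2) = -0.561662
z_3 = 1.056423 - (-0.561662)·(1.056423 - 1.680000)/(-0.561662 - (5.414134)) = 1.115032; f(z_3) = -0.199524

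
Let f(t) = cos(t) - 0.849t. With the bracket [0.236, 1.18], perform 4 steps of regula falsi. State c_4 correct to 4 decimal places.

0.8111

False-position update: c = (a·f(b) − b·f(a))/(f(b) − f(a)); replace the endpoint whose sign matches f(c).
f(0.236000) = 0.771917, f(1.180000) = -0.620895
step 1: c = 0.759179, f(c) = 0.080859 > 0 → new bracket [0.759179, 1.180000]
step 2: c = 0.807667, f(c) = 0.005476 > 0 → new bracket [0.807667, 1.180000]
step 3: c = 0.810923, f(c) = 0.000356 > 0 → new bracket [0.810923, 1.180000]
step 4: c = 0.811134, f(c) = 0.000023 > 0 → new bracket [0.811134, 1.180000]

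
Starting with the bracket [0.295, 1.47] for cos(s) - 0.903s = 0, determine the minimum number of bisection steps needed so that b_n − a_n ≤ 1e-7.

Initial width b − a = 1.47 − 0.295 = 1.175000.
After n steps the width is (b−a)/2^n; need (b−a)/2^n ≤ 1e-7.
So n ≥ log₂(1.175000/1e-7) = log₂(11750000.0000) ≈ 23.4862.
Hence n = 24.

24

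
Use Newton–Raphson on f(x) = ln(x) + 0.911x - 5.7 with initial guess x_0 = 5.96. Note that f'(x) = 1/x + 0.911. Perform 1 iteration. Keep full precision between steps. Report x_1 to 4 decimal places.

4.5560

x_0 = 5.960000: f = 1.514630, f' = 1.078785 → x_1 = 5.960000 - (1.514630)/(1.078785) = 4.555985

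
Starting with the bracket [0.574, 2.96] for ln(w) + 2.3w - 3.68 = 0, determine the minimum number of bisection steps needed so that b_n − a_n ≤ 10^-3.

Initial width b − a = 2.96 − 0.574 = 2.386000.
After n steps the width is (b−a)/2^n; need (b−a)/2^n ≤ 10^-3.
So n ≥ log₂(2.386000/10^-3) = log₂(2386.0000) ≈ 11.2204.
Hence n = 12.

12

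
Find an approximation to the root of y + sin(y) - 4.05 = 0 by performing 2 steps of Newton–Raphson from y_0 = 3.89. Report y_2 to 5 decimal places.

4.91520

Newton update: y ← y − f(y)/f'(y).
f'(y) = 1 + cos(y)
y_0 = 3.890000: f = -0.840473, f' = 0.267226 → y_1 = 3.890000 - (-0.840473)/(0.267226) = 7.035170
y_1 = 7.035170: f = 3.668259, f' = 1.730335 → y_2 = 7.035170 - (3.668259)/(1.730335) = 4.915199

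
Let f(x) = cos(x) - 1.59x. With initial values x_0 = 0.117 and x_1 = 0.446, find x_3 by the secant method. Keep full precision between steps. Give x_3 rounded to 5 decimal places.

0.53938

f(x_0) = 0.807133, f(x_1) = 0.193040
x_2 = 0.446000 - (0.193040)·(0.446000 - 0.117000)/(0.193040 - (0.807133)) = 0.549421; f(x_2) = -0.020752
x_3 = 0.549421 - (-0.020752)·(0.549421 - 0.446000)/(-0.020752 - (0.193040)) = 0.539382; f(x_3) = 0.000409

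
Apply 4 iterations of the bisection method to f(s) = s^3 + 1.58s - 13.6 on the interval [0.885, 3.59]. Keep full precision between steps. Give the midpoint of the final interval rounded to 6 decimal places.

f(0.885000) = -11.508546, f(3.590000) = 38.340479 (opposite signs)
step 1: m = 2.237500, f(m) = 1.137084 > 0 → root in [0.885000, 2.237500]
step 2: m = 1.561250, f(m) = -7.327676 < 0 → root in [1.561250, 2.237500]
step 3: m = 1.899375, f(m) = -3.746754 < 0 → root in [1.899375, 2.237500]
step 4: m = 2.068437, f(m) = -1.482196 < 0 → root in [2.068437, 2.237500]
Midpoint of [2.068437, 2.237500] = 2.152969

2.152969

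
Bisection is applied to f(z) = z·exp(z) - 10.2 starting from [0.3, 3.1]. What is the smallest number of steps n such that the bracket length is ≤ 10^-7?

25

Initial width b − a = 3.1 − 0.3 = 2.800000.
After n steps the width is (b−a)/2^n; need (b−a)/2^n ≤ 10^-7.
So n ≥ log₂(2.800000/10^-7) = log₂(28000000.0000) ≈ 24.7389.
Hence n = 25.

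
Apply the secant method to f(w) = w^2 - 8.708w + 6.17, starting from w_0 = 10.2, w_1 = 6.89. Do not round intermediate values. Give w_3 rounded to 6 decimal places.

7.980171

f(w_0) = 21.388400, f(w_1) = -6.356020
w_2 = 6.890000 - (-6.356020)·(6.890000 - 10.200000)/(-6.356020 - (21.388400)) = 7.648294; f(w_2) = -1.934943
w_3 = 7.648294 - (-1.934943)·(7.648294 - 6.890000)/(-1.934943 - (-6.356020)) = 7.980171; f(w_3) = 0.361803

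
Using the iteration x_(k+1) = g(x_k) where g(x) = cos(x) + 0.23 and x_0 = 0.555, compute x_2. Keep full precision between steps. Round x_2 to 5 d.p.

0.70142

x_1 = g(0.555000) = 1.079900
x_2 = g(1.079900) = 0.701416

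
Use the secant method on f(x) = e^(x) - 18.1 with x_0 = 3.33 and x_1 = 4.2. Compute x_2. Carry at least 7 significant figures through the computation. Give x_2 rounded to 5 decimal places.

3.10910

f(x_0) = 9.838342, f(x_1) = 48.586331
x_2 = 4.200000 - (48.586331)·(4.200000 - 3.330000)/(48.586331 - (9.838342)) = 3.109102; f(x_2) = 4.300917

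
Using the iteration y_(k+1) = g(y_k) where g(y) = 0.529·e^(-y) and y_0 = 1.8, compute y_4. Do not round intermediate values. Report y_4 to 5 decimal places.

y_1 = g(1.800000) = 0.087443
y_2 = g(0.087443) = 0.484707
y_3 = g(0.484707) = 0.325799
y_4 = g(0.325799) = 0.381912

0.38191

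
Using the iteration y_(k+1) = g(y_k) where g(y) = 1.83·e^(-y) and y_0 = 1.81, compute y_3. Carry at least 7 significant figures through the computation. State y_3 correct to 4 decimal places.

y_1 = g(1.810000) = 0.299487
y_2 = g(0.299487) = 1.356393
y_3 = g(1.356393) = 0.471386

0.4714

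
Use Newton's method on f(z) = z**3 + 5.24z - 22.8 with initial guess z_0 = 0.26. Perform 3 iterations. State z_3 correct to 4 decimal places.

f'(z) = 3z**2 + 5.24
z_0 = 0.260000: f = -21.420024, f' = 5.442800 → z_1 = 0.260000 - (-21.420024)/(5.442800) = 4.195479
z_1 = 4.195479: f = 73.033304, f' = 58.046127 → z_2 = 4.195479 - (73.033304)/(58.046127) = 2.937285
z_2 = 2.937285: f = 17.933206, f' = 31.122921 → z_3 = 2.937285 - (17.933206)/(31.122921) = 2.361079

2.3611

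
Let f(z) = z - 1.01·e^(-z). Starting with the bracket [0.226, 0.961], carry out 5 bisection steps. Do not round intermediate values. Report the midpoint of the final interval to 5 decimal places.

f(0.226000) = -0.579695, f(0.961000) = 0.574665 (opposite signs)
step 1: m = 0.593500, f(m) = 0.035586 > 0 → root in [0.226000, 0.593500]
step 2: m = 0.409750, f(m) = -0.260704 < 0 → root in [0.409750, 0.593500]
step 3: m = 0.501625, f(m) = -0.109976 < 0 → root in [0.501625, 0.593500]
step 4: m = 0.547562, f(m) = -0.036579 < 0 → root in [0.547562, 0.593500]
step 5: m = 0.570531, f(m) = -0.000346 < 0 → root in [0.570531, 0.593500]
Midpoint of [0.570531, 0.593500] = 0.582016

0.58202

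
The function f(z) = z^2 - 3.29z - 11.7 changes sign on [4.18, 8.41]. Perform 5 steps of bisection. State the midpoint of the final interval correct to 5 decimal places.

f(4.180000) = -7.979800, f(8.410000) = 31.359200 (opposite signs)
step 1: m = 6.295000, f(m) = 7.216475 > 0 → root in [4.180000, 6.295000]
step 2: m = 5.237500, f(m) = -1.499969 < 0 → root in [5.237500, 6.295000]
step 3: m = 5.766250, f(m) = 2.578677 > 0 → root in [5.237500, 5.766250]
step 4: m = 5.501875, f(m) = 0.469460 > 0 → root in [5.237500, 5.501875]
step 5: m = 5.369687, f(m) = -0.532728 < 0 → root in [5.369687, 5.501875]
Midpoint of [5.369687, 5.501875] = 5.435781

5.43578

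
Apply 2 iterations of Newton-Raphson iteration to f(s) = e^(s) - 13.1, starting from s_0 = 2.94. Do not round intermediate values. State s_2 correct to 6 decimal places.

f'(s) = e^(s)
s_0 = 2.940000: f = 5.815846, f' = 18.915846 → s_1 = 2.940000 - (5.815846)/(18.915846) = 2.632541
s_1 = 2.632541: f = 0.809069, f' = 13.909069 → s_2 = 2.632541 - (0.809069)/(13.909069) = 2.574373

2.574373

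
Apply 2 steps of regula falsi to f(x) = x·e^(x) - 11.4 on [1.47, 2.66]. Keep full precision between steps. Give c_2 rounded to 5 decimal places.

1.75033

f(1.470000) = -5.006624, f(2.660000) = 26.628129
step 1: c = 1.658333, f(c) = -2.692832 < 0 → new bracket [1.658333, 2.660000]
step 2: c = 1.750326, f(c) = -1.324280 < 0 → new bracket [1.750326, 2.660000]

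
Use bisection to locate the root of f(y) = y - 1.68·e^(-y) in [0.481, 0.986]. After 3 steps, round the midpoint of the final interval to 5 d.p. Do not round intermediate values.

f(0.481000) = -0.557517, f(0.986000) = 0.359249 (opposite signs)
step 1: m = 0.733500, f(m) = -0.073278 < 0 → root in [0.733500, 0.986000]
step 2: m = 0.859750, f(m) = 0.148660 > 0 → root in [0.733500, 0.859750]
step 3: m = 0.796625, f(m) = 0.039200 > 0 → root in [0.733500, 0.796625]
Midpoint of [0.733500, 0.796625] = 0.765062

0.76506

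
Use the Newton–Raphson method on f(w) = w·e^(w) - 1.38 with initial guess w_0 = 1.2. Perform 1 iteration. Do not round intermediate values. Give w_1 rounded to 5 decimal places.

0.84348

Newton update: w ← w − f(w)/f'(w).
f'(w) = (w + 1)·e^(w)
w_0 = 1.200000: f = 2.604140, f' = 7.304257 → w_1 = 1.200000 - (2.604140)/(7.304257) = 0.843476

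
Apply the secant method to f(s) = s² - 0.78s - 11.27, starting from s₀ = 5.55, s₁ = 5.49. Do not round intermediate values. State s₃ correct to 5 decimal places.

f(s_0) = 15.203500, f(s_1) = 14.587900
s_2 = 5.490000 - (14.587900)·(5.490000 - 5.550000)/(14.587900 - (15.203500)) = 4.068177; f(s_2) = 2.106889
s_3 = 4.068177 - (2.106889)·(4.068177 - 5.490000)/(2.106889 - (14.587900)) = 3.828163; f(s_3) = 0.398865

3.82816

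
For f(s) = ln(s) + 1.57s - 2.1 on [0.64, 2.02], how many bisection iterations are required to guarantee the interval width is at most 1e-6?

21

Initial width b − a = 2.02 − 0.64 = 1.380000.
After n steps the width is (b−a)/2^n; need (b−a)/2^n ≤ 1e-6.
So n ≥ log₂(1.380000/1e-6) = log₂(1380000.0000) ≈ 20.3962.
Hence n = 21.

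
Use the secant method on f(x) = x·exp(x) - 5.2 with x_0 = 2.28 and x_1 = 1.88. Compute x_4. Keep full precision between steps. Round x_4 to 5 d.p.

f(x_0) = 17.090831, f(x_1) = 7.120589
x_2 = 1.880000 - (7.120589)·(1.880000 - 2.280000)/(7.120589 - (17.090831)) = 1.594326; f(x_2) = 2.652073
x_3 = 1.594326 - (2.652073)·(1.594326 - 1.880000)/(2.652073 - (7.120589)) = 1.424778; f(x_3) = 0.722714
x_4 = 1.424778 - (0.722714)·(1.424778 - 1.594326)/(0.722714 - (2.652073)) = 1.361268; f(x_4) = 0.110492

1.36127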